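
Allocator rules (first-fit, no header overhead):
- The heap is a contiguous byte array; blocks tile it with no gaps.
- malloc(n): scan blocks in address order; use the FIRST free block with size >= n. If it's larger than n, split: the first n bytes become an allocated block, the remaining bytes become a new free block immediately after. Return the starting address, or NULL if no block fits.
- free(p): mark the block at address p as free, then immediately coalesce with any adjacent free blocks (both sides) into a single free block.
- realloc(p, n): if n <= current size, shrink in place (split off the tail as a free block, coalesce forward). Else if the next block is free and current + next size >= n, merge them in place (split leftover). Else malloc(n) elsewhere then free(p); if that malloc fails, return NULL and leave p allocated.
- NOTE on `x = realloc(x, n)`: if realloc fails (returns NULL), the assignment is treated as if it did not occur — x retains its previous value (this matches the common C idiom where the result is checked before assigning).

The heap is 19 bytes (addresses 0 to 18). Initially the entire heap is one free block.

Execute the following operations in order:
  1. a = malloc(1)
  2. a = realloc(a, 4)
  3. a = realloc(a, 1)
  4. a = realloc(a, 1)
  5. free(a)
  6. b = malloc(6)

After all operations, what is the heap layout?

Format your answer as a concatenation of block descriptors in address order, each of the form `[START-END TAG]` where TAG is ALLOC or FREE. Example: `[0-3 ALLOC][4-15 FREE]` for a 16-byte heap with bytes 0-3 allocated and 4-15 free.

Op 1: a = malloc(1) -> a = 0; heap: [0-0 ALLOC][1-18 FREE]
Op 2: a = realloc(a, 4) -> a = 0; heap: [0-3 ALLOC][4-18 FREE]
Op 3: a = realloc(a, 1) -> a = 0; heap: [0-0 ALLOC][1-18 FREE]
Op 4: a = realloc(a, 1) -> a = 0; heap: [0-0 ALLOC][1-18 FREE]
Op 5: free(a) -> (freed a); heap: [0-18 FREE]
Op 6: b = malloc(6) -> b = 0; heap: [0-5 ALLOC][6-18 FREE]

Answer: [0-5 ALLOC][6-18 FREE]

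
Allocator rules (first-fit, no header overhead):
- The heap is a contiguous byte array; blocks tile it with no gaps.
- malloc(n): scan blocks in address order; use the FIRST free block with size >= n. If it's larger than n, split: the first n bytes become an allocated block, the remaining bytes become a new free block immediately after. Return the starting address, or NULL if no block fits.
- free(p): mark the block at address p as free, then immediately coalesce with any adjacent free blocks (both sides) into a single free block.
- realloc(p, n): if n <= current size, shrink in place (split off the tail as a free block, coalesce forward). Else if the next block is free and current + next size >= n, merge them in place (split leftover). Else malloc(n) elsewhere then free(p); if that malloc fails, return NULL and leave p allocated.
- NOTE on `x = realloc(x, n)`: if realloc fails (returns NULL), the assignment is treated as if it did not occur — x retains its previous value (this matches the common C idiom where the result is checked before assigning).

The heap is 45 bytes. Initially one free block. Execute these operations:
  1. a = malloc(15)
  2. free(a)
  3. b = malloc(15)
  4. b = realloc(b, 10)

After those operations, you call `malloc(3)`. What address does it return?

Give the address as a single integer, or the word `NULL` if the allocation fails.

Answer: 10

Derivation:
Op 1: a = malloc(15) -> a = 0; heap: [0-14 ALLOC][15-44 FREE]
Op 2: free(a) -> (freed a); heap: [0-44 FREE]
Op 3: b = malloc(15) -> b = 0; heap: [0-14 ALLOC][15-44 FREE]
Op 4: b = realloc(b, 10) -> b = 0; heap: [0-9 ALLOC][10-44 FREE]
malloc(3): first-fit scan over [0-9 ALLOC][10-44 FREE] -> 10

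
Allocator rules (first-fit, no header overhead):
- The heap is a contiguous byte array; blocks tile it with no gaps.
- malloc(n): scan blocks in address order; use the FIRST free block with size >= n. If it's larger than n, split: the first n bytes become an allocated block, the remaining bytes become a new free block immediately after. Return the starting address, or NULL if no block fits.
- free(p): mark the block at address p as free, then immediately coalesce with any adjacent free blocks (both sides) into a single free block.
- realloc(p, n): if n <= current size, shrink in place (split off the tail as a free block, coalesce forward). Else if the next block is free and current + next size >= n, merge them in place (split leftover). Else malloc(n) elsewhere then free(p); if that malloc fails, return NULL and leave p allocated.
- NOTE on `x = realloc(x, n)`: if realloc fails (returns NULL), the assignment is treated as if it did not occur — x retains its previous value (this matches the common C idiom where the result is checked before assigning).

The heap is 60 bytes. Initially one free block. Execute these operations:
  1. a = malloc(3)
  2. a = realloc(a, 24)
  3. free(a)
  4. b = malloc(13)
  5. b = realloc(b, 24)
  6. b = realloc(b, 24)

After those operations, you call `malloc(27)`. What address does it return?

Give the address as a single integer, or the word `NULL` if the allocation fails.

Answer: 24

Derivation:
Op 1: a = malloc(3) -> a = 0; heap: [0-2 ALLOC][3-59 FREE]
Op 2: a = realloc(a, 24) -> a = 0; heap: [0-23 ALLOC][24-59 FREE]
Op 3: free(a) -> (freed a); heap: [0-59 FREE]
Op 4: b = malloc(13) -> b = 0; heap: [0-12 ALLOC][13-59 FREE]
Op 5: b = realloc(b, 24) -> b = 0; heap: [0-23 ALLOC][24-59 FREE]
Op 6: b = realloc(b, 24) -> b = 0; heap: [0-23 ALLOC][24-59 FREE]
malloc(27): first-fit scan over [0-23 ALLOC][24-59 FREE] -> 24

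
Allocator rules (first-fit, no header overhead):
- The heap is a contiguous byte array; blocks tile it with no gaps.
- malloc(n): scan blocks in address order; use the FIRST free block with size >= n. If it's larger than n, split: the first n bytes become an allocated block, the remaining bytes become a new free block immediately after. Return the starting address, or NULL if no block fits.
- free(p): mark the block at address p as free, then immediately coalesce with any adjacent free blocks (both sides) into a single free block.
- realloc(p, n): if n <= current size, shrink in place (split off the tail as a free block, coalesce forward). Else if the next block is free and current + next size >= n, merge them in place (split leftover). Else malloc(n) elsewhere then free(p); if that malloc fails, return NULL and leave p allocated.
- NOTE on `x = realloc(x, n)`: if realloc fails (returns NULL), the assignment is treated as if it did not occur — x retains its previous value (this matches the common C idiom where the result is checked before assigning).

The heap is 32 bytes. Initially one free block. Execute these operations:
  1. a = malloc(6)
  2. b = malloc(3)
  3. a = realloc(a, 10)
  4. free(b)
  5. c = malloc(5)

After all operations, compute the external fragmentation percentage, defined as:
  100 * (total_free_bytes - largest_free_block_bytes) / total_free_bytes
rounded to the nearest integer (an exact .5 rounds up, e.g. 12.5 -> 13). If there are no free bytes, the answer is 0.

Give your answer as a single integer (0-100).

Answer: 24

Derivation:
Op 1: a = malloc(6) -> a = 0; heap: [0-5 ALLOC][6-31 FREE]
Op 2: b = malloc(3) -> b = 6; heap: [0-5 ALLOC][6-8 ALLOC][9-31 FREE]
Op 3: a = realloc(a, 10) -> a = 9; heap: [0-5 FREE][6-8 ALLOC][9-18 ALLOC][19-31 FREE]
Op 4: free(b) -> (freed b); heap: [0-8 FREE][9-18 ALLOC][19-31 FREE]
Op 5: c = malloc(5) -> c = 0; heap: [0-4 ALLOC][5-8 FREE][9-18 ALLOC][19-31 FREE]
Free blocks: [4 13] total_free=17 largest=13 -> 100*(17-13)/17 = 400/17 ≈ 23.529 -> rounds to 24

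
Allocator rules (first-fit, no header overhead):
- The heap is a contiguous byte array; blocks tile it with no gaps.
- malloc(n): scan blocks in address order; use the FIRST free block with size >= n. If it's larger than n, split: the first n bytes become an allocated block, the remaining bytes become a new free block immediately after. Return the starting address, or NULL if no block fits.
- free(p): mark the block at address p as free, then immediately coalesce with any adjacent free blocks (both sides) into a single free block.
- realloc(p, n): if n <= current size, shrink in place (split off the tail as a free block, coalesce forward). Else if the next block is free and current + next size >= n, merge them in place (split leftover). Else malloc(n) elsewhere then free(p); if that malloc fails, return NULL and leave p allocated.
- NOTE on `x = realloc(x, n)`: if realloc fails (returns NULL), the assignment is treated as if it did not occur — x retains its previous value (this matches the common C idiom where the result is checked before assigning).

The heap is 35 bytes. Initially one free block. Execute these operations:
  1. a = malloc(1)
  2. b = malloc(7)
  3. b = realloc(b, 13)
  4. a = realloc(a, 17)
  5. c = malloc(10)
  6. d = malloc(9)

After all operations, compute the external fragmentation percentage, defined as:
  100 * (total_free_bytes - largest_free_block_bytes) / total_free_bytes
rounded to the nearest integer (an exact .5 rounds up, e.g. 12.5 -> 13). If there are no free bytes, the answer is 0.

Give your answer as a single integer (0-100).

Answer: 20

Derivation:
Op 1: a = malloc(1) -> a = 0; heap: [0-0 ALLOC][1-34 FREE]
Op 2: b = malloc(7) -> b = 1; heap: [0-0 ALLOC][1-7 ALLOC][8-34 FREE]
Op 3: b = realloc(b, 13) -> b = 1; heap: [0-0 ALLOC][1-13 ALLOC][14-34 FREE]
Op 4: a = realloc(a, 17) -> a = 14; heap: [0-0 FREE][1-13 ALLOC][14-30 ALLOC][31-34 FREE]
Op 5: c = malloc(10) -> c = NULL; heap: [0-0 FREE][1-13 ALLOC][14-30 ALLOC][31-34 FREE]
Op 6: d = malloc(9) -> d = NULL; heap: [0-0 FREE][1-13 ALLOC][14-30 ALLOC][31-34 FREE]
Free blocks: [1 4] total_free=5 largest=4 -> 100*(5-4)/5 = 100/5 = 20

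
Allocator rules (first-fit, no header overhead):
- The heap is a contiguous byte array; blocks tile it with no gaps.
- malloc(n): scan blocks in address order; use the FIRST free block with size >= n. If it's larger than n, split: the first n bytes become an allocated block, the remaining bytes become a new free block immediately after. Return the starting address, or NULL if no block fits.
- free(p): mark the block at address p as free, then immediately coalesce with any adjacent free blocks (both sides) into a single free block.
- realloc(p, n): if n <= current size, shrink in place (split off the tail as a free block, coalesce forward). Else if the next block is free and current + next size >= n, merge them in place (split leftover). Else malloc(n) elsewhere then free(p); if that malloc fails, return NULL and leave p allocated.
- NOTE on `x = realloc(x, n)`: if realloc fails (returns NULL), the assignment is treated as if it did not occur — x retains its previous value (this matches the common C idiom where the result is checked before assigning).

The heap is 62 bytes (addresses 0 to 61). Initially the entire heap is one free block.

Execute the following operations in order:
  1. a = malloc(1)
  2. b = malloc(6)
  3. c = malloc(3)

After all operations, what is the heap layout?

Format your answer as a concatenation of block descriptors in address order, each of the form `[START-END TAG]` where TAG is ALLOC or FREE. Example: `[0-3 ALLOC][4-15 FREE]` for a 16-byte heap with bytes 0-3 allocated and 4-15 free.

Op 1: a = malloc(1) -> a = 0; heap: [0-0 ALLOC][1-61 FREE]
Op 2: b = malloc(6) -> b = 1; heap: [0-0 ALLOC][1-6 ALLOC][7-61 FREE]
Op 3: c = malloc(3) -> c = 7; heap: [0-0 ALLOC][1-6 ALLOC][7-9 ALLOC][10-61 FREE]

Answer: [0-0 ALLOC][1-6 ALLOC][7-9 ALLOC][10-61 FREE]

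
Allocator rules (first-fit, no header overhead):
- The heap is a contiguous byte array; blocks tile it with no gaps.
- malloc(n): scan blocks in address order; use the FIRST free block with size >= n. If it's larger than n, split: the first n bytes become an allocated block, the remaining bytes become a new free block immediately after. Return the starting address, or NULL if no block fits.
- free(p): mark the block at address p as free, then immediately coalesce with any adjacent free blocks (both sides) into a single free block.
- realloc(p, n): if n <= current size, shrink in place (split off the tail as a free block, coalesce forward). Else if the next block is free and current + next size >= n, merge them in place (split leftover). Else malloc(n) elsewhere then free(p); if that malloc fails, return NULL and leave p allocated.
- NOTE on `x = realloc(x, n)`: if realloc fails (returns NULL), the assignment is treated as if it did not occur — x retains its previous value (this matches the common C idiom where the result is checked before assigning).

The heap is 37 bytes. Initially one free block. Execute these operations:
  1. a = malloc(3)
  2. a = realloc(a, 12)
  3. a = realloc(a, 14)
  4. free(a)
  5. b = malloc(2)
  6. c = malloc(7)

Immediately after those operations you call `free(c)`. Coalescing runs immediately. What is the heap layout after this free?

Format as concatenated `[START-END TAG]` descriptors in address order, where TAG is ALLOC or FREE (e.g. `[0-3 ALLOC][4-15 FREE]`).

Answer: [0-1 ALLOC][2-36 FREE]

Derivation:
Op 1: a = malloc(3) -> a = 0; heap: [0-2 ALLOC][3-36 FREE]
Op 2: a = realloc(a, 12) -> a = 0; heap: [0-11 ALLOC][12-36 FREE]
Op 3: a = realloc(a, 14) -> a = 0; heap: [0-13 ALLOC][14-36 FREE]
Op 4: free(a) -> (freed a); heap: [0-36 FREE]
Op 5: b = malloc(2) -> b = 0; heap: [0-1 ALLOC][2-36 FREE]
Op 6: c = malloc(7) -> c = 2; heap: [0-1 ALLOC][2-8 ALLOC][9-36 FREE]
free(c): c = 2 -> block [2-8 ALLOC]; mark free, coalesce with adjacent free neighbors -> [0-1 ALLOC][2-36 FREE]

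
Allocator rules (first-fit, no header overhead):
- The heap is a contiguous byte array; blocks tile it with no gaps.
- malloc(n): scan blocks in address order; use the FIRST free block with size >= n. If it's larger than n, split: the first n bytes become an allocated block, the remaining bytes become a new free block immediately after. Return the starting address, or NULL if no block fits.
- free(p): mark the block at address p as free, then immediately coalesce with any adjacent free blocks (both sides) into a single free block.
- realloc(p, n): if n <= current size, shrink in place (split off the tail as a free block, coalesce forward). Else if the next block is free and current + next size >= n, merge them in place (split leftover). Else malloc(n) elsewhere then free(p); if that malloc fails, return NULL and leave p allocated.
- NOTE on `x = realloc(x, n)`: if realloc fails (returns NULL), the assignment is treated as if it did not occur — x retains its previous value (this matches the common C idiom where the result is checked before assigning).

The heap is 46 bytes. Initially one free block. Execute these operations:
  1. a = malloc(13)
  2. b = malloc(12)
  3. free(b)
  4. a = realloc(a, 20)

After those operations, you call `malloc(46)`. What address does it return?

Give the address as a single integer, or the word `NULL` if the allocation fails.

Op 1: a = malloc(13) -> a = 0; heap: [0-12 ALLOC][13-45 FREE]
Op 2: b = malloc(12) -> b = 13; heap: [0-12 ALLOC][13-24 ALLOC][25-45 FREE]
Op 3: free(b) -> (freed b); heap: [0-12 ALLOC][13-45 FREE]
Op 4: a = realloc(a, 20) -> a = 0; heap: [0-19 ALLOC][20-45 FREE]
malloc(46): first-fit scan over [0-19 ALLOC][20-45 FREE] -> NULL

Answer: NULL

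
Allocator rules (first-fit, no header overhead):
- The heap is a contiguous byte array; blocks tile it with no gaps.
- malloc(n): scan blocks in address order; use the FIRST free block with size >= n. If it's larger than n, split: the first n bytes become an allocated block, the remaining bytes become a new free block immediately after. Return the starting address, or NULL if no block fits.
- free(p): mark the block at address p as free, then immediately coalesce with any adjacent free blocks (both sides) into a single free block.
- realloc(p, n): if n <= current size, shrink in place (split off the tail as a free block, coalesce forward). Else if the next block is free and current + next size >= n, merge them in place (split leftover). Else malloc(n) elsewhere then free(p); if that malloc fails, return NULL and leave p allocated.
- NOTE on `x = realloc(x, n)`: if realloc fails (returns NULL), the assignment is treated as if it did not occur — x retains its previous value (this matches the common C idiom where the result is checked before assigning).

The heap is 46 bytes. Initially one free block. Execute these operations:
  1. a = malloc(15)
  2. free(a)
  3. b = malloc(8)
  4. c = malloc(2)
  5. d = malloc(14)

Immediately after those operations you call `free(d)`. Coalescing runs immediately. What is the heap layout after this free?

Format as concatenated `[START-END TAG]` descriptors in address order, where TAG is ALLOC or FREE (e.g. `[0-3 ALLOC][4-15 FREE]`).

Op 1: a = malloc(15) -> a = 0; heap: [0-14 ALLOC][15-45 FREE]
Op 2: free(a) -> (freed a); heap: [0-45 FREE]
Op 3: b = malloc(8) -> b = 0; heap: [0-7 ALLOC][8-45 FREE]
Op 4: c = malloc(2) -> c = 8; heap: [0-7 ALLOC][8-9 ALLOC][10-45 FREE]
Op 5: d = malloc(14) -> d = 10; heap: [0-7 ALLOC][8-9 ALLOC][10-23 ALLOC][24-45 FREE]
free(d): d = 10 -> block [10-23 ALLOC]; mark free, coalesce with adjacent free neighbors -> [0-7 ALLOC][8-9 ALLOC][10-45 FREE]

Answer: [0-7 ALLOC][8-9 ALLOC][10-45 FREE]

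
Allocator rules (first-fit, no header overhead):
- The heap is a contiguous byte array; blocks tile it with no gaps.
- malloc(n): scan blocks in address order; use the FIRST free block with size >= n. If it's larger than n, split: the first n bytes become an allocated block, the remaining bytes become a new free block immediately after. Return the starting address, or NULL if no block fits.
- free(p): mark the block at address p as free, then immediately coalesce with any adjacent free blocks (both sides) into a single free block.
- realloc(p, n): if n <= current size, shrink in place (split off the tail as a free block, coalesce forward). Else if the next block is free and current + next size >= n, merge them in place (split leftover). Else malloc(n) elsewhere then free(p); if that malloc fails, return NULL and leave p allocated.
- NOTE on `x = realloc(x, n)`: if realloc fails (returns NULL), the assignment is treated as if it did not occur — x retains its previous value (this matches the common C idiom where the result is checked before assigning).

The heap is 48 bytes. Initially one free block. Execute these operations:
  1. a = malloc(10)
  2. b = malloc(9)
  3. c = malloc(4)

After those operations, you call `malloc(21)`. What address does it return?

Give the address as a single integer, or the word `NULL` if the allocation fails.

Op 1: a = malloc(10) -> a = 0; heap: [0-9 ALLOC][10-47 FREE]
Op 2: b = malloc(9) -> b = 10; heap: [0-9 ALLOC][10-18 ALLOC][19-47 FREE]
Op 3: c = malloc(4) -> c = 19; heap: [0-9 ALLOC][10-18 ALLOC][19-22 ALLOC][23-47 FREE]
malloc(21): first-fit scan over [0-9 ALLOC][10-18 ALLOC][19-22 ALLOC][23-47 FREE] -> 23

Answer: 23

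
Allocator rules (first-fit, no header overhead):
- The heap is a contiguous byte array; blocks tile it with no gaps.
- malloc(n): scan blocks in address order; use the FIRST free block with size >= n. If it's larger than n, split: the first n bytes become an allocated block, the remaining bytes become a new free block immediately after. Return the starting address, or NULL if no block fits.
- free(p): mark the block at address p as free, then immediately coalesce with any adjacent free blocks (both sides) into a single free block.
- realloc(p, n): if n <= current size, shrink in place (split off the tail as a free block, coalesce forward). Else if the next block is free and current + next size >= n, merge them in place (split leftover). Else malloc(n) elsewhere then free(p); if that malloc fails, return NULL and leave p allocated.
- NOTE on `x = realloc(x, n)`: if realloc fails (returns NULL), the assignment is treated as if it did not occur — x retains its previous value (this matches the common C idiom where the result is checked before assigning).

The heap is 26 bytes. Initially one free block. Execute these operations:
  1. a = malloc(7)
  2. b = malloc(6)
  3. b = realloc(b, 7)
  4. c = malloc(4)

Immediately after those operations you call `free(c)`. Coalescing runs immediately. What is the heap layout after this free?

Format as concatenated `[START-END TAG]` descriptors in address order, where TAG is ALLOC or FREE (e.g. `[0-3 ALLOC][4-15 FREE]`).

Answer: [0-6 ALLOC][7-13 ALLOC][14-25 FREE]

Derivation:
Op 1: a = malloc(7) -> a = 0; heap: [0-6 ALLOC][7-25 FREE]
Op 2: b = malloc(6) -> b = 7; heap: [0-6 ALLOC][7-12 ALLOC][13-25 FREE]
Op 3: b = realloc(b, 7) -> b = 7; heap: [0-6 ALLOC][7-13 ALLOC][14-25 FREE]
Op 4: c = malloc(4) -> c = 14; heap: [0-6 ALLOC][7-13 ALLOC][14-17 ALLOC][18-25 FREE]
free(c): c = 14 -> block [14-17 ALLOC]; mark free, coalesce with adjacent free neighbors -> [0-6 ALLOC][7-13 ALLOC][14-25 FREE]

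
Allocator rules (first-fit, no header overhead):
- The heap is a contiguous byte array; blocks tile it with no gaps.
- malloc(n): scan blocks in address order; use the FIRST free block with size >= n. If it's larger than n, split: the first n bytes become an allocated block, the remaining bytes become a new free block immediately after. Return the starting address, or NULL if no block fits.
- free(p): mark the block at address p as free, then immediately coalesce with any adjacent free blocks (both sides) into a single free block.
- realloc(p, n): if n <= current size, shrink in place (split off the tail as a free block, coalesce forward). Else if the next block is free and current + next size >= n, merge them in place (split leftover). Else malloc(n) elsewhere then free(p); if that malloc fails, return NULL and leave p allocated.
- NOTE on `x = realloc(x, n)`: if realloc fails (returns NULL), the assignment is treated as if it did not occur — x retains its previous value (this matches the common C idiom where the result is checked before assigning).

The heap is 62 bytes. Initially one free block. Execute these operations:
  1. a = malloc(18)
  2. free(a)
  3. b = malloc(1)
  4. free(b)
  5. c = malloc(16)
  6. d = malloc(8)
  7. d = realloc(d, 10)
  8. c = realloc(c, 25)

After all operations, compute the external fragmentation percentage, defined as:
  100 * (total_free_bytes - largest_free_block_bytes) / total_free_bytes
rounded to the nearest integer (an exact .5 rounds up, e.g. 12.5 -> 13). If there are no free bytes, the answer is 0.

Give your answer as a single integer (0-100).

Op 1: a = malloc(18) -> a = 0; heap: [0-17 ALLOC][18-61 FREE]
Op 2: free(a) -> (freed a); heap: [0-61 FREE]
Op 3: b = malloc(1) -> b = 0; heap: [0-0 ALLOC][1-61 FREE]
Op 4: free(b) -> (freed b); heap: [0-61 FREE]
Op 5: c = malloc(16) -> c = 0; heap: [0-15 ALLOC][16-61 FREE]
Op 6: d = malloc(8) -> d = 16; heap: [0-15 ALLOC][16-23 ALLOC][24-61 FREE]
Op 7: d = realloc(d, 10) -> d = 16; heap: [0-15 ALLOC][16-25 ALLOC][26-61 FREE]
Op 8: c = realloc(c, 25) -> c = 26; heap: [0-15 FREE][16-25 ALLOC][26-50 ALLOC][51-61 FREE]
Free blocks: [16 11] total_free=27 largest=16 -> 100*(27-16)/27 = 1100/27 ≈ 40.741 -> rounds to 41

Answer: 41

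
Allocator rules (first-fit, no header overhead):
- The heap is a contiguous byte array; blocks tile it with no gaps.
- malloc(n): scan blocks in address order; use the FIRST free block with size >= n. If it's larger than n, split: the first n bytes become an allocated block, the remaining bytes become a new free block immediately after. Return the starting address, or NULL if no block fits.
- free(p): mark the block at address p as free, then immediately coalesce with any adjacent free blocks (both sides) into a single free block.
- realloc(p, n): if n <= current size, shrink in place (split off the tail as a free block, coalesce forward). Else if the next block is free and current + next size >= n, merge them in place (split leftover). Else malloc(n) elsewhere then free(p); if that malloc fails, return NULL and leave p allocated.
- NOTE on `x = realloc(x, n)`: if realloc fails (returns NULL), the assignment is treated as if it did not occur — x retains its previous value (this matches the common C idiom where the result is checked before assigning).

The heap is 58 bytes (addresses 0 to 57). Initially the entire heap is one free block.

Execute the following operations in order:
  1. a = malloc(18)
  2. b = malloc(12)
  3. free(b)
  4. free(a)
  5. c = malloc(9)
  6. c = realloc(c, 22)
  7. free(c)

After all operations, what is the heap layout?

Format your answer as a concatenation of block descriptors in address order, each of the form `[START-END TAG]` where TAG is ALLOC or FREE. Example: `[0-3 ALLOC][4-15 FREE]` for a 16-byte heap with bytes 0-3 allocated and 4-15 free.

Op 1: a = malloc(18) -> a = 0; heap: [0-17 ALLOC][18-57 FREE]
Op 2: b = malloc(12) -> b = 18; heap: [0-17 ALLOC][18-29 ALLOC][30-57 FREE]
Op 3: free(b) -> (freed b); heap: [0-17 ALLOC][18-57 FREE]
Op 4: free(a) -> (freed a); heap: [0-57 FREE]
Op 5: c = malloc(9) -> c = 0; heap: [0-8 ALLOC][9-57 FREE]
Op 6: c = realloc(c, 22) -> c = 0; heap: [0-21 ALLOC][22-57 FREE]
Op 7: free(c) -> (freed c); heap: [0-57 FREE]

Answer: [0-57 FREE]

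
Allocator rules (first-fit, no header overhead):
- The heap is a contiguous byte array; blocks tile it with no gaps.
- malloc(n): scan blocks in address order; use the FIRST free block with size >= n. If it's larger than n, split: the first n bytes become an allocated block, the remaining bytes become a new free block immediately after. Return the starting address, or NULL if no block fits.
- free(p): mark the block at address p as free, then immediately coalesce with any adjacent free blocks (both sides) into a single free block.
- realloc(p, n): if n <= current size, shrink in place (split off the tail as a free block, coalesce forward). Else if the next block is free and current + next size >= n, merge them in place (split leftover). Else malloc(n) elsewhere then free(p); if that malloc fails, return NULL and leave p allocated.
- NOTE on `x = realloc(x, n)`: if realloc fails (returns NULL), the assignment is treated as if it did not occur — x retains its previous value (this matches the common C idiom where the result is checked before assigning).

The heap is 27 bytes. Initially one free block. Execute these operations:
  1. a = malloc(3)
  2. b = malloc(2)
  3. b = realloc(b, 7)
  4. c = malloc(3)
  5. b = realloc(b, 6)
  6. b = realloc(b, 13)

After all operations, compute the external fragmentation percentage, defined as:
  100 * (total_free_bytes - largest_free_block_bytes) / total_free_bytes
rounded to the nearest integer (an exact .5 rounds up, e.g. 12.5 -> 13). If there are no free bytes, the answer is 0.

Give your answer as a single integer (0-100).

Answer: 13

Derivation:
Op 1: a = malloc(3) -> a = 0; heap: [0-2 ALLOC][3-26 FREE]
Op 2: b = malloc(2) -> b = 3; heap: [0-2 ALLOC][3-4 ALLOC][5-26 FREE]
Op 3: b = realloc(b, 7) -> b = 3; heap: [0-2 ALLOC][3-9 ALLOC][10-26 FREE]
Op 4: c = malloc(3) -> c = 10; heap: [0-2 ALLOC][3-9 ALLOC][10-12 ALLOC][13-26 FREE]
Op 5: b = realloc(b, 6) -> b = 3; heap: [0-2 ALLOC][3-8 ALLOC][9-9 FREE][10-12 ALLOC][13-26 FREE]
Op 6: b = realloc(b, 13) -> b = 13; heap: [0-2 ALLOC][3-9 FREE][10-12 ALLOC][13-25 ALLOC][26-26 FREE]
Free blocks: [7 1] total_free=8 largest=7 -> 100*(8-7)/8 = 100/8 = 12.5 -> rounds to 13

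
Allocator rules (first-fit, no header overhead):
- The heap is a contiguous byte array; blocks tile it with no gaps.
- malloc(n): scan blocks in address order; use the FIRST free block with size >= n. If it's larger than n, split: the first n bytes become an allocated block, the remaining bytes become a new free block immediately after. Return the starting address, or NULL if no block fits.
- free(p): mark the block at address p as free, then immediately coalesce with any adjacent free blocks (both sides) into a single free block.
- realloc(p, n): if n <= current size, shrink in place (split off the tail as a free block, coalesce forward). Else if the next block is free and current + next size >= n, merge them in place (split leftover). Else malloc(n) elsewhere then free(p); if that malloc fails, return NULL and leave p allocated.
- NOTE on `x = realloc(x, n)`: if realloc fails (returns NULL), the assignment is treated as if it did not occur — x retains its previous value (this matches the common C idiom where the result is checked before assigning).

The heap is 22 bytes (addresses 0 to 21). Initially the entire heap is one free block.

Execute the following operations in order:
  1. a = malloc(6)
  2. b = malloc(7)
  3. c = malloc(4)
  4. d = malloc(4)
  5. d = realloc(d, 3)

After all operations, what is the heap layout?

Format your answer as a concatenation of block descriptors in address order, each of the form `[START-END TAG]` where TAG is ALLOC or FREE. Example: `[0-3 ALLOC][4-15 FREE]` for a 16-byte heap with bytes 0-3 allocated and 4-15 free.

Op 1: a = malloc(6) -> a = 0; heap: [0-5 ALLOC][6-21 FREE]
Op 2: b = malloc(7) -> b = 6; heap: [0-5 ALLOC][6-12 ALLOC][13-21 FREE]
Op 3: c = malloc(4) -> c = 13; heap: [0-5 ALLOC][6-12 ALLOC][13-16 ALLOC][17-21 FREE]
Op 4: d = malloc(4) -> d = 17; heap: [0-5 ALLOC][6-12 ALLOC][13-16 ALLOC][17-20 ALLOC][21-21 FREE]
Op 5: d = realloc(d, 3) -> d = 17; heap: [0-5 ALLOC][6-12 ALLOC][13-16 ALLOC][17-19 ALLOC][20-21 FREE]

Answer: [0-5 ALLOC][6-12 ALLOC][13-16 ALLOC][17-19 ALLOC][20-21 FREE]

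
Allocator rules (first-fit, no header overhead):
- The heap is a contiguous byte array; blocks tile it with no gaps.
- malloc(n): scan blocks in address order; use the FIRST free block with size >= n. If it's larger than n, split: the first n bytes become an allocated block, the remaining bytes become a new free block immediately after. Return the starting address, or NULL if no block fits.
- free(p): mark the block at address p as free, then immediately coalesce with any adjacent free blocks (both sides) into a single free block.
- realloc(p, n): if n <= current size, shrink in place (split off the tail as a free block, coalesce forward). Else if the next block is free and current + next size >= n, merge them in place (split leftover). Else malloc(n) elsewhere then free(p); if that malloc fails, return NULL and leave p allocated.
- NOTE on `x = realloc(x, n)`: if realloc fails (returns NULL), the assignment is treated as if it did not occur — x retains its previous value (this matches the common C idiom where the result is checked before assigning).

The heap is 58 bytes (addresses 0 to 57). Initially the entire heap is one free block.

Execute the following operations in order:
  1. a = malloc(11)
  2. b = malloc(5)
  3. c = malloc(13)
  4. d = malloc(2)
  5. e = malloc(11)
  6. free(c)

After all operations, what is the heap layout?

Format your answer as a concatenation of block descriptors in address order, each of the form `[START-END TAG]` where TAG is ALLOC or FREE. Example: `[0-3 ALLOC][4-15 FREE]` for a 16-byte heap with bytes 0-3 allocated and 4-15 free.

Answer: [0-10 ALLOC][11-15 ALLOC][16-28 FREE][29-30 ALLOC][31-41 ALLOC][42-57 FREE]

Derivation:
Op 1: a = malloc(11) -> a = 0; heap: [0-10 ALLOC][11-57 FREE]
Op 2: b = malloc(5) -> b = 11; heap: [0-10 ALLOC][11-15 ALLOC][16-57 FREE]
Op 3: c = malloc(13) -> c = 16; heap: [0-10 ALLOC][11-15 ALLOC][16-28 ALLOC][29-57 FREE]
Op 4: d = malloc(2) -> d = 29; heap: [0-10 ALLOC][11-15 ALLOC][16-28 ALLOC][29-30 ALLOC][31-57 FREE]
Op 5: e = malloc(11) -> e = 31; heap: [0-10 ALLOC][11-15 ALLOC][16-28 ALLOC][29-30 ALLOC][31-41 ALLOC][42-57 FREE]
Op 6: free(c) -> (freed c); heap: [0-10 ALLOC][11-15 ALLOC][16-28 FREE][29-30 ALLOC][31-41 ALLOC][42-57 FREE]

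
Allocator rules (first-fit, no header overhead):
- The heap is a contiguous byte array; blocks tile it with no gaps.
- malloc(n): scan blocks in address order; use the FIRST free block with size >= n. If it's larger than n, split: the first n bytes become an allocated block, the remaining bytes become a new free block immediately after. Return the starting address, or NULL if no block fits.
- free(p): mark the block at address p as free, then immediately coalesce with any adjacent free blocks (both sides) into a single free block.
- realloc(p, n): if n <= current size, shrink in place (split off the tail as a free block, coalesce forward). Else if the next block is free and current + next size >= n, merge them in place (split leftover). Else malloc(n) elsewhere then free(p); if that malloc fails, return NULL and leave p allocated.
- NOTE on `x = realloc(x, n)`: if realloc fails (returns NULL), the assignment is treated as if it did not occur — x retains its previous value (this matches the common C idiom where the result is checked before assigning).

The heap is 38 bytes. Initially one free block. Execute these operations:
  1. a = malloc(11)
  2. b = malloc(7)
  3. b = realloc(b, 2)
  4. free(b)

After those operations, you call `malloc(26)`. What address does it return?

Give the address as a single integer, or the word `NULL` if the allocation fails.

Op 1: a = malloc(11) -> a = 0; heap: [0-10 ALLOC][11-37 FREE]
Op 2: b = malloc(7) -> b = 11; heap: [0-10 ALLOC][11-17 ALLOC][18-37 FREE]
Op 3: b = realloc(b, 2) -> b = 11; heap: [0-10 ALLOC][11-12 ALLOC][13-37 FREE]
Op 4: free(b) -> (freed b); heap: [0-10 ALLOC][11-37 FREE]
malloc(26): first-fit scan over [0-10 ALLOC][11-37 FREE] -> 11

Answer: 11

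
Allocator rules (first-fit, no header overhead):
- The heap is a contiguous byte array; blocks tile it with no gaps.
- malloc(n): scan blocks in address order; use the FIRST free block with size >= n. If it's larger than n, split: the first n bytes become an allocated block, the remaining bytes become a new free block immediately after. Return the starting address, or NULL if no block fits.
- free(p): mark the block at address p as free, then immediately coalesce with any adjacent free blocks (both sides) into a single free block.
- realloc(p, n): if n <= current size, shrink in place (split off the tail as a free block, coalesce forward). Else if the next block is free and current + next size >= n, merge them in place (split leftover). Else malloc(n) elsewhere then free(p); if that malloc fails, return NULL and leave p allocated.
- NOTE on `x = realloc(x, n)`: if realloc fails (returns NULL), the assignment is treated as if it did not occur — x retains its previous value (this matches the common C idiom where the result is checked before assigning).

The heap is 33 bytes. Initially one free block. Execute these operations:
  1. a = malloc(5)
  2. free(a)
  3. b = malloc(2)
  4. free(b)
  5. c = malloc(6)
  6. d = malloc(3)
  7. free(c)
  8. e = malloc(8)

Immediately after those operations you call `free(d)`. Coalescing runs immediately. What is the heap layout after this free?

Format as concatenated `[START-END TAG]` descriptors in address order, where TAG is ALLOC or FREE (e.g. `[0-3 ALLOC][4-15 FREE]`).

Op 1: a = malloc(5) -> a = 0; heap: [0-4 ALLOC][5-32 FREE]
Op 2: free(a) -> (freed a); heap: [0-32 FREE]
Op 3: b = malloc(2) -> b = 0; heap: [0-1 ALLOC][2-32 FREE]
Op 4: free(b) -> (freed b); heap: [0-32 FREE]
Op 5: c = malloc(6) -> c = 0; heap: [0-5 ALLOC][6-32 FREE]
Op 6: d = malloc(3) -> d = 6; heap: [0-5 ALLOC][6-8 ALLOC][9-32 FREE]
Op 7: free(c) -> (freed c); heap: [0-5 FREE][6-8 ALLOC][9-32 FREE]
Op 8: e = malloc(8) -> e = 9; heap: [0-5 FREE][6-8 ALLOC][9-16 ALLOC][17-32 FREE]
free(d): d = 6 -> block [6-8 ALLOC]; mark free, coalesce with adjacent free neighbors -> [0-8 FREE][9-16 ALLOC][17-32 FREE]

Answer: [0-8 FREE][9-16 ALLOC][17-32 FREE]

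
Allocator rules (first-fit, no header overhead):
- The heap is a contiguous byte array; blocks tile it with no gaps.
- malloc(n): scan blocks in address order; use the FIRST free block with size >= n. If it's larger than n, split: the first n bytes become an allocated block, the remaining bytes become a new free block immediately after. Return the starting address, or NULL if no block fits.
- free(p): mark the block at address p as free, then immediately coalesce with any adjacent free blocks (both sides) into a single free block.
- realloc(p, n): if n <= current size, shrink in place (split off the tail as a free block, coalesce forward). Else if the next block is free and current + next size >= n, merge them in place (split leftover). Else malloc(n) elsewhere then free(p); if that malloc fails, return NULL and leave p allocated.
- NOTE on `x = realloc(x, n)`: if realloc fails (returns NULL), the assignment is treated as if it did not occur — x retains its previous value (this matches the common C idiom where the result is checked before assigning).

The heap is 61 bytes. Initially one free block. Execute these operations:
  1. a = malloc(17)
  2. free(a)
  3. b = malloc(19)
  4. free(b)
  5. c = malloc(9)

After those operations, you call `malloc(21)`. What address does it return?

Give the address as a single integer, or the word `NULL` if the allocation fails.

Answer: 9

Derivation:
Op 1: a = malloc(17) -> a = 0; heap: [0-16 ALLOC][17-60 FREE]
Op 2: free(a) -> (freed a); heap: [0-60 FREE]
Op 3: b = malloc(19) -> b = 0; heap: [0-18 ALLOC][19-60 FREE]
Op 4: free(b) -> (freed b); heap: [0-60 FREE]
Op 5: c = malloc(9) -> c = 0; heap: [0-8 ALLOC][9-60 FREE]
malloc(21): first-fit scan over [0-8 ALLOC][9-60 FREE] -> 9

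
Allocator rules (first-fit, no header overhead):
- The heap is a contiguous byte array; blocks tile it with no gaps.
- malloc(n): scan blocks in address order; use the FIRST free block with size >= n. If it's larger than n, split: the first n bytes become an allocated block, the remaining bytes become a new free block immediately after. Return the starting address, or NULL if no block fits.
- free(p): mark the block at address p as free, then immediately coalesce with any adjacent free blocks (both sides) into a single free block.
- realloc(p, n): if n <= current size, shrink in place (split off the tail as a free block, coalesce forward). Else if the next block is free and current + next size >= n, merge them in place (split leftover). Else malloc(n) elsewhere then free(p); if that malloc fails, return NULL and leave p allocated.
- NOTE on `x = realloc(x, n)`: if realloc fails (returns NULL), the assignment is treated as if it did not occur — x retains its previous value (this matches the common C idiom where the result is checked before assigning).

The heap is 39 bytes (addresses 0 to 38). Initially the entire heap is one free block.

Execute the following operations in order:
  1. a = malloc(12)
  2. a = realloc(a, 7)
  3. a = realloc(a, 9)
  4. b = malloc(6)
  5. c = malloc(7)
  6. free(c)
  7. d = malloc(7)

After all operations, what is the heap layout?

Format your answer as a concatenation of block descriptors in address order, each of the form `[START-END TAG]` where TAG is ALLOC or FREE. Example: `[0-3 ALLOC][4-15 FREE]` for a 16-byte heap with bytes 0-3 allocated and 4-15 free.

Op 1: a = malloc(12) -> a = 0; heap: [0-11 ALLOC][12-38 FREE]
Op 2: a = realloc(a, 7) -> a = 0; heap: [0-6 ALLOC][7-38 FREE]
Op 3: a = realloc(a, 9) -> a = 0; heap: [0-8 ALLOC][9-38 FREE]
Op 4: b = malloc(6) -> b = 9; heap: [0-8 ALLOC][9-14 ALLOC][15-38 FREE]
Op 5: c = malloc(7) -> c = 15; heap: [0-8 ALLOC][9-14 ALLOC][15-21 ALLOC][22-38 FREE]
Op 6: free(c) -> (freed c); heap: [0-8 ALLOC][9-14 ALLOC][15-38 FREE]
Op 7: d = malloc(7) -> d = 15; heap: [0-8 ALLOC][9-14 ALLOC][15-21 ALLOC][22-38 FREE]

Answer: [0-8 ALLOC][9-14 ALLOC][15-21 ALLOC][22-38 FREE]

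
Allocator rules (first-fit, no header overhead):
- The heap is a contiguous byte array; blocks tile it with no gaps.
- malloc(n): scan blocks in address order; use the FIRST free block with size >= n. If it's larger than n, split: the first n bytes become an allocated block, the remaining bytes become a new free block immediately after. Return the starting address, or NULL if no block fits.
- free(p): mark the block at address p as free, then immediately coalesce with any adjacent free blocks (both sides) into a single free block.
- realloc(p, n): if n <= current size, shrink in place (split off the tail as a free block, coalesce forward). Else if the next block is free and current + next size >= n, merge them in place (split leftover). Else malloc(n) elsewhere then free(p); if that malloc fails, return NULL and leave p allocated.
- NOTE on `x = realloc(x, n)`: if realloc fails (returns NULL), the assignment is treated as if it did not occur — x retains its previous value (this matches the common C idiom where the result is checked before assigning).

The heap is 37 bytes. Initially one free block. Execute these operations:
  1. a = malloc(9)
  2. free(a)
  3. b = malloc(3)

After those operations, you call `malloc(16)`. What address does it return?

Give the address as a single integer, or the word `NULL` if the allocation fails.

Op 1: a = malloc(9) -> a = 0; heap: [0-8 ALLOC][9-36 FREE]
Op 2: free(a) -> (freed a); heap: [0-36 FREE]
Op 3: b = malloc(3) -> b = 0; heap: [0-2 ALLOC][3-36 FREE]
malloc(16): first-fit scan over [0-2 ALLOC][3-36 FREE] -> 3

Answer: 3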